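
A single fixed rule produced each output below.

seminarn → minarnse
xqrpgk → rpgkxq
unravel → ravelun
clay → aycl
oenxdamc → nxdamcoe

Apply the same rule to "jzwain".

What's happening: move the first 2 characters to the end (rotate left by 2).
Doing the same to "jzwain": "wainjz".

wainjz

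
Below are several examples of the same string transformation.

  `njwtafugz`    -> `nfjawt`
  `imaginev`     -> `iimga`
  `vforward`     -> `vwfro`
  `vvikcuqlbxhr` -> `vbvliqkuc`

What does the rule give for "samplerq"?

The transformation: delete the last 3 characters, then take characters alternately from the front and the back (1st, last, 2nd, 2nd-last, ...).
For "samplerq", step one produces "sampl"; step two turns that into "slapm".

slapm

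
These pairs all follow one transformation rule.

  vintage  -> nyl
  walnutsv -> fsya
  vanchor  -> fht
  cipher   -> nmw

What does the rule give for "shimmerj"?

Rule — shift every letter 5 places forward in the alphabet (wrapping around), then keep every other character starting from the second (positions 2nd, 4th, 6th, ...).
On "shimmerj": the first step gives "xmnrrjwo", and the second then gives "mrjo".

mrjo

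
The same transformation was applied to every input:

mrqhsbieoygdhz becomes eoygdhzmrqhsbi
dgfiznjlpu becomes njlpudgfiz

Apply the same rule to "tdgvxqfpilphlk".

pilphlktdgvxqf

The rule is to swap the front and back halves of the string.
Applying that to "tdgvxqfpilphlk" gives "pilphlktdgvxqf".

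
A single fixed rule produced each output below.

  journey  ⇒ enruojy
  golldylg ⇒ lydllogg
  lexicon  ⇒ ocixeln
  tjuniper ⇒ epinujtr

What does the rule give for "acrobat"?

The rule is to reverse the string, then move the first character to the end.
Applying both steps to "acrobat": "taborca", then "aborcat".

aborcat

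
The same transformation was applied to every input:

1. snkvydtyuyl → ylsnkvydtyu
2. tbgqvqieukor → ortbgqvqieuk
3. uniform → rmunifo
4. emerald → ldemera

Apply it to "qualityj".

The transformation: move the last 2 characters to the front (rotate right by 2).
So "qualityj" becomes "yjqualit".

yjqualit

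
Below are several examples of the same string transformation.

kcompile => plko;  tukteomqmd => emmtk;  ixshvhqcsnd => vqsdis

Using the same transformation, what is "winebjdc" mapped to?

bdwn

Each output is the input with this applied: keep every other character starting from the first (positions 1st, 3rd, 5th, ...), then move the first 2 characters to the end (rotate left by 2).
Applying both steps to "winebjdc": "wnbd", then "bdwn".
(Check on "tukteomqmd": → "tkemm" → "emmtk" ✓)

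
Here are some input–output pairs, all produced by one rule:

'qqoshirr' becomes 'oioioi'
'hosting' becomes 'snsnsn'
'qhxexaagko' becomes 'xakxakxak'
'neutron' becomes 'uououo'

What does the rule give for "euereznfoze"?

Rule — keep one character in every 3, starting at position 3 (positions 3rd, 6th, 9th, ...), then write the whole string 3 times in a row.
Applying that to "euereznfoze" gives "ezoezoezo".

ezoezoezo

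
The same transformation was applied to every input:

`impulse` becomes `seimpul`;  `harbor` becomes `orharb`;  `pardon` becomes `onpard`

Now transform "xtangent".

ntxtange

Looking at the pairs, the operation is to move the last 2 characters to the front (rotate right by 2).
Doing the same to "xtangent": "ntxtange".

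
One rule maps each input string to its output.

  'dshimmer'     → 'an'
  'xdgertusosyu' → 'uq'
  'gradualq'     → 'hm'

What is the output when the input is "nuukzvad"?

In each case the input is transformed by: shift every letter 4 places backward in the alphabet (wrapping around), then keep only the last 2 characters.
For "nuukzvad", step one produces "jqqgvrwz"; step two turns that into "wz".

wz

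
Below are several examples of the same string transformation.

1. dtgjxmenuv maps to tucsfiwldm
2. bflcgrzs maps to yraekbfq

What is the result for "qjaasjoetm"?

The rule is to move the last 2 characters to the front (rotate right by 2), then shift every letter 1 place backward in the alphabet (wrapping around).
Applying both steps to "qjaasjoetm": "tmqjaasjoe", then "slpizzrind".

slpizzrind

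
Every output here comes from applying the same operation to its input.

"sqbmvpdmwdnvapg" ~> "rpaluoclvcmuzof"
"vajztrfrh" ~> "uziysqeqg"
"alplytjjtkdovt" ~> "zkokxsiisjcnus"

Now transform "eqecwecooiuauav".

Each output is the input with this applied: shift every letter 1 place backward in the alphabet (wrapping around).
"eqecwecooiuauav" → "dpdbvdbnnhtztzu".

dpdbvdbnnhtztzu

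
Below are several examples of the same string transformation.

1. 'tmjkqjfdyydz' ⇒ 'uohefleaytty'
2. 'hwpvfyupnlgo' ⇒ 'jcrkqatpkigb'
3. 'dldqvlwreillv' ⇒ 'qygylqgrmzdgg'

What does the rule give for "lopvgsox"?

sgjkqbnj

The rule is to shift every letter 5 places backward in the alphabet (wrapping around), then move the last character to the front.
For "lopvgsox" the result is "sgjkqbnj".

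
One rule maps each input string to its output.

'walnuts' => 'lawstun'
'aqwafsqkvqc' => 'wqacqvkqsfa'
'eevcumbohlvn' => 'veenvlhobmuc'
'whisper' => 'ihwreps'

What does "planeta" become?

alpaten

The rule is to move the first 3 characters to the end (rotate left by 3), then reverse the string.
For "planeta", step one produces "netapla"; step two turns that into "alpaten".
(Check on "whisper": → "sperwhi" → "ihwreps" ✓)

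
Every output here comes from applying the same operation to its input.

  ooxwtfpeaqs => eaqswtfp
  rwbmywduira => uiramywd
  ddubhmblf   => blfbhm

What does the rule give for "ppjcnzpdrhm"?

Rule — delete the first 3 characters, then swap the front and back halves of the string.
For "ppjcnzpdrhm", step one produces "cnzpdrhm"; step two turns that into "drhmcnzp".

drhmcnzp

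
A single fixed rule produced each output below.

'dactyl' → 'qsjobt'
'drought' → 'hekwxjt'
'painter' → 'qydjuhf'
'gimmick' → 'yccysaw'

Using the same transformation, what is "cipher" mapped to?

yfxuhs

Rule — move the first character to the end, then shift every letter 10 places backward in the alphabet (wrapping around).
On "cipher" that produces "yfxuhs".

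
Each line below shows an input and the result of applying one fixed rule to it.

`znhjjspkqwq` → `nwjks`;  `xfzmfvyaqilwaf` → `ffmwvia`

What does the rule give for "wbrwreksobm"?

The rule is to keep every other character starting from the second (positions 2nd, 4th, 6th, ...), then take characters alternately from the front and the back (1st, last, 2nd, 2nd-last, ...).
Working it through for "wbrwreksobm": intermediate "bwesb", final "bbwse".
(Check on "znhjjspkqwq": → "njskw" → "nwjks" ✓)

bbwse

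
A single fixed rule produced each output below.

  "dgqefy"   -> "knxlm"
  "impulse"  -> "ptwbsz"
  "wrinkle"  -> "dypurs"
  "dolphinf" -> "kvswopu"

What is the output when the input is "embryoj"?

ltiyfv

The pattern: shift every letter 7 places forward in the alphabet (wrapping around), then delete the last character.
Applying both steps to "embryoj": "ltiyfvq", then "ltiyfv".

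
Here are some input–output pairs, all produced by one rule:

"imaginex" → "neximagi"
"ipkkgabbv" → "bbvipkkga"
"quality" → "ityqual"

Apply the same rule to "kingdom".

The pattern: move the last 3 characters to the front (rotate right by 3).
"kingdom" → "domking".

domking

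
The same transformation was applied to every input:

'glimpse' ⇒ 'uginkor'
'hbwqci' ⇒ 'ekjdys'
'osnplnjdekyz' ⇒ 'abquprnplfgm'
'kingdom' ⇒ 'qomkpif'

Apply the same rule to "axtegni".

pkczvgi

Looking at the pairs, the operation is to shift every letter 2 places forward in the alphabet (wrapping around), then move the last 2 characters to the front (rotate right by 2).
On "axtegni": the first step gives "czvgipk", and the second then gives "pkczvgi".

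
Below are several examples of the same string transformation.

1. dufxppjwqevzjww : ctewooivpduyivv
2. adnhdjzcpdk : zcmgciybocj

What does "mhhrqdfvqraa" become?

Looking at the pairs, the operation is to shift every letter 1 place backward in the alphabet (wrapping around).
Doing the same to "mhhrqdfvqraa": "lggqpceupqzz".

lggqpceupqzz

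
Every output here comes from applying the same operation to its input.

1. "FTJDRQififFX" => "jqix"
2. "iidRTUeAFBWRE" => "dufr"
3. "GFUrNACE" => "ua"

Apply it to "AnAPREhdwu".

aew

The transformation: keep one character in every 3, starting at position 3 (positions 3rd, 6th, 9th, ...), then convert every letter to lowercase.
On "AnAPREhdwu": the first step gives "AEw", and the second then gives "aew".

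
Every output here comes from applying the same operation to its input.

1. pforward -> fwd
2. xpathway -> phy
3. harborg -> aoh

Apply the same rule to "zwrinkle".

Looking at the pairs, the operation is to move the first character to the end, then keep one character in every 3, starting at position 1 (positions 1st, 4th, 7th, ...).
Working it through for "zwrinkle": intermediate "wrinklez", final "wne".

wne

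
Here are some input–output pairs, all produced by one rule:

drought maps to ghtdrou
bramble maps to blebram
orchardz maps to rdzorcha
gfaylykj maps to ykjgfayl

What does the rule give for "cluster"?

Looking at the pairs, the operation is to move the last 3 characters to the front (rotate right by 3).
Doing the same to "cluster": "terclus".

terclus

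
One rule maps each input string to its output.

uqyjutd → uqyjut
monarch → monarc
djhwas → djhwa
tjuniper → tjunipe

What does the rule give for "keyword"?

keywor

The rule is to delete the last character.
Doing the same to "keyword": "keywor".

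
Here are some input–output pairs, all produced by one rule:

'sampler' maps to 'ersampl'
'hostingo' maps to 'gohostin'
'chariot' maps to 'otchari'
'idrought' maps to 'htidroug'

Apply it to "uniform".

Rule — move the last 2 characters to the front (rotate right by 2).
Applying that to "uniform" gives "rmunifo".

rmunifo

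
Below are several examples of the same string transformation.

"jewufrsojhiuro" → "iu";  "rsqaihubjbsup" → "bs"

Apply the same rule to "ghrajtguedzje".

dz

In each case the input is transformed by: delete the last 2 characters, then keep only the last 2 characters.
For "ghrajtguedzje", step one produces "ghrajtguedz"; step two turns that into "dz".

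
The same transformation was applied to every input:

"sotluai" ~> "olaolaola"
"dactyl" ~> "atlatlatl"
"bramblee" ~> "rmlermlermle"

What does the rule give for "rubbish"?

ubsubsubs

Looking at the pairs, the operation is to keep every other character starting from the second (positions 2nd, 4th, 6th, ...), then write the whole string 3 times in a row.
Applying both steps to "rubbish": "ubs", then "ubsubsubs".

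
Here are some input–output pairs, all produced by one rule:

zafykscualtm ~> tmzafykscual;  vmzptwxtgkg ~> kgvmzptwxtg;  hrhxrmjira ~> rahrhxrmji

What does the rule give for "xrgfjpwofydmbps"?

What's happening: move the last 2 characters to the front (rotate right by 2).
Doing the same to "xrgfjpwofydmbps": "psxrgfjpwofydmb".

psxrgfjpwofydmb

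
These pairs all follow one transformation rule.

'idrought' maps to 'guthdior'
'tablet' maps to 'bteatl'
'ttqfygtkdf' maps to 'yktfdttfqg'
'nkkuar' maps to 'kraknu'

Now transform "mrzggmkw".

Rule — swap each adjacent pair of characters (1↔2, 3↔4, ...), then swap the front and back halves of the string.
On "mrzggmkw": the first step gives "rmgzmgwk", and the second then gives "mgwkrmgz".

mgwkrmgz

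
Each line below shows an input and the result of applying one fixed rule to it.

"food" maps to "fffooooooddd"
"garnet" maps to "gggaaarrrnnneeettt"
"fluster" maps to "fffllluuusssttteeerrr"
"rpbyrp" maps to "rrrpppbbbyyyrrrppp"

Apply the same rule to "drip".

dddrrriiippp

The pattern: repeat every character 3 times.
Doing the same to "drip": "dddrrriiippp".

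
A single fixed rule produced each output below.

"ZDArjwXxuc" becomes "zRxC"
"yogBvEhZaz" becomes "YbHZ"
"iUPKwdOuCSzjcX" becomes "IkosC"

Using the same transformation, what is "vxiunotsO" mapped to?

Looking at the pairs, the operation is to flip the case of every letter, then keep one character in every 3, starting at position 1 (positions 1st, 4th, 7th, ...).
On "vxiunotsO": the first step gives "VXIUNOTSo", and the second then gives "VUT".

VUT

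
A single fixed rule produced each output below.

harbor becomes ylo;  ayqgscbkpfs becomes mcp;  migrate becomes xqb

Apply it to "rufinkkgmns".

The pattern: shift every letter 3 places backward in the alphabet (wrapping around), then keep only the last 3 characters.
Doing the same to "rufinkkgmns": "jkp".

jkp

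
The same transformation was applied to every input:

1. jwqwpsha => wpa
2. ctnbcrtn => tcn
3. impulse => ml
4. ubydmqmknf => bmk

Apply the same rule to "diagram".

The rule is to keep one character in every 3, starting at position 2 (positions 2nd, 5th, 8th, ...).
For "diagram" the result is "ir".

ir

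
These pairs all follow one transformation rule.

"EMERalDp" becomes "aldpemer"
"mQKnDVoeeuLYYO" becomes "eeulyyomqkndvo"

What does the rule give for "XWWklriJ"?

The pattern: swap the front and back halves of the string, then convert every letter to lowercase.
Applying both steps to "XWWklriJ": "lriJXWWk", then "lrijxwwk".

lrijxwwk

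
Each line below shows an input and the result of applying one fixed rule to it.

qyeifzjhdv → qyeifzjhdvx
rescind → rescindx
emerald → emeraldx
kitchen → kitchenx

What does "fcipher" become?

The transformation: append "x".
"fcipher" → "fcipherx".

fcipherx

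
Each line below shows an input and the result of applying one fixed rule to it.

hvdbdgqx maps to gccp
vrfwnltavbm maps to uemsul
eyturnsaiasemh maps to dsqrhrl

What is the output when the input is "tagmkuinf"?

sfjhe

Looking at the pairs, the operation is to shift every letter 1 place backward in the alphabet (wrapping around), then keep every other character starting from the first (positions 1st, 3rd, 5th, ...).
Applying that to "tagmkuinf" gives "sfjhe".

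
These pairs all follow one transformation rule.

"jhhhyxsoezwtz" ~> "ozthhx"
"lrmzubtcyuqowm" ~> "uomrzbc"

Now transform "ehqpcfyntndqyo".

nqohpfn

The pattern: keep every other character starting from the second (positions 2nd, 4th, 6th, ...), then move the last 3 characters to the front (rotate right by 3).
On "ehqpcfyntndqyo": the first step gives "hpfnnqo", and the second then gives "nqohpfn".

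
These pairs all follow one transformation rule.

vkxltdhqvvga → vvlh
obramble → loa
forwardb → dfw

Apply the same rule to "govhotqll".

Each output is the input with this applied: keep one character in every 3, starting at position 1 (positions 1st, 4th, 7th, ...), then move the last character to the front.
On "govhotqll": the first step gives "ghq", and the second then gives "qgh".

qgh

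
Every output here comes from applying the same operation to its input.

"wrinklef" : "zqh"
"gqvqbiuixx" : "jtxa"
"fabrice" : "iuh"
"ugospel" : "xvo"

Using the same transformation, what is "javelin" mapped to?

The transformation: keep one character in every 3, starting at position 1 (positions 1st, 4th, 7th, ...), then shift every letter 3 places forward in the alphabet (wrapping around).
On "javelin": the first step gives "jen", and the second then gives "mhq".
(Check on "ugospel": → "usl" → "xvo" ✓)

mhq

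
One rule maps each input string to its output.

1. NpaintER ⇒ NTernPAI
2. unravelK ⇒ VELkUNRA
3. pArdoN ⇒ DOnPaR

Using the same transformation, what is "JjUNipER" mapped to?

IPerjJun

The transformation: swap the front and back halves of the string, then flip the case of every letter.
On "JjUNipER" that produces "IPerjJun".
(Check on "pArdoN": → "doNpAr" → "DOnPaR" ✓)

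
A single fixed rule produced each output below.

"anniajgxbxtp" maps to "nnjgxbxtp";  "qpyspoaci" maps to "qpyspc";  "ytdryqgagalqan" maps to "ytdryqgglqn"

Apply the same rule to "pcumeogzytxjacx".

pcmgzytxjcx

Rule — remove every vowel.
"pcumeogzytxjacx" → "pcmgzytxjcx".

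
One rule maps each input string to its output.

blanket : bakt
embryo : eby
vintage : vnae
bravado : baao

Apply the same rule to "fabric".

Looking at the pairs, the operation is to keep every other character starting from the first (positions 1st, 3rd, 5th, ...).
"fabric" → "fbi".

fbi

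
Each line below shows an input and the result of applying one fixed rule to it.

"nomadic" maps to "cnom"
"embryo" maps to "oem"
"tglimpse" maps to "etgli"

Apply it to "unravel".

lunr

Looking at the pairs, the operation is to move the last character to the front, then delete the last 3 characters.
Starting from "unravel": after the first operation, "lunrave"; after the second, "lunr".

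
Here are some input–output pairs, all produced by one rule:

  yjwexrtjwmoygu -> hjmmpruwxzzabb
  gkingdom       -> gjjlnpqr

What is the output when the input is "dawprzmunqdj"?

dggmpqstuxzc

The rule is to sort the characters into alphabetical order, then shift every letter 3 places forward in the alphabet (wrapping around).
On "dawprzmunqdj": the first step gives "addjmnpqruwz", and the second then gives "dggmpqstuxzc".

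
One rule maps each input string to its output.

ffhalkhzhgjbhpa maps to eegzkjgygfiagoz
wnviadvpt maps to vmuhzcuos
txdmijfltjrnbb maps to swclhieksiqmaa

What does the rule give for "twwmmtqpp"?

svvllspoo

The pattern: shift every letter 1 place backward in the alphabet (wrapping around).
"twwmmtqpp" → "svvllspoo".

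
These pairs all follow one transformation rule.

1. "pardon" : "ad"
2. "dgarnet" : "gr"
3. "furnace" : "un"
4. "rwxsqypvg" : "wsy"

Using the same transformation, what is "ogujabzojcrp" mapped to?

gjboc

The pattern: keep every other character starting from the second (positions 2nd, 4th, 6th, ...), then delete the last character.
For "ogujabzojcrp" the result is "gjboc".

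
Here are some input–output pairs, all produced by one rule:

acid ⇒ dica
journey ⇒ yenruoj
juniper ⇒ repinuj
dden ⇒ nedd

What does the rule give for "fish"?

The rule is to reverse the string.
"fish" → "hsif".

hsif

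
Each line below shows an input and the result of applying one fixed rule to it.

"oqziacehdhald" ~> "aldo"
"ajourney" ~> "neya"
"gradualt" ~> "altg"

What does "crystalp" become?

Each output is the input with this applied: move the first character to the end, then keep only the last 4 characters.
Starting from "crystalp": after the first operation, "rystalpc"; after the second, "alpc".

alpc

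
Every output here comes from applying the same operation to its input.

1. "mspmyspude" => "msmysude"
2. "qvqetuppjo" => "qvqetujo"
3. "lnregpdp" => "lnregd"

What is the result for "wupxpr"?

wuxr

Looking at the pairs, the operation is to remove every "p".
"wupxpr" → "wuxr".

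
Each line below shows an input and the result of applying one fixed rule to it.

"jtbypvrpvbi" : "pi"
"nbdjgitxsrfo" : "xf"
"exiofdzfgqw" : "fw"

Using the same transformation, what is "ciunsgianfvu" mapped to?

What's happening: keep one character in every 3, starting at position 2 (positions 2nd, 5th, 8th, ...), then delete the first 2 characters.
For "ciunsgianfvu", step one produces "isav"; step two turns that into "av".
(Check on "exiofdzfgqw": → "xffw" → "fw" ✓)

av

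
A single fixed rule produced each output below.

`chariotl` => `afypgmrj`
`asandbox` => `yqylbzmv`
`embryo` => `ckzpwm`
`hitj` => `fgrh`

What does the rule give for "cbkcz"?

In each case the input is transformed by: shift every letter 2 places backward in the alphabet (wrapping around).
Doing the same to "cbkcz": "aziax".

aziax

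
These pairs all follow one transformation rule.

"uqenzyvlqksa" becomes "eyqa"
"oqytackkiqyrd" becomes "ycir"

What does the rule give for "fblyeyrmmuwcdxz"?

Each output is the input with this applied: keep one character in every 3, starting at position 3 (positions 3rd, 6th, 9th, ...).
Doing the same to "fblyeyrmmuwcdxz": "lymcz".

lymcz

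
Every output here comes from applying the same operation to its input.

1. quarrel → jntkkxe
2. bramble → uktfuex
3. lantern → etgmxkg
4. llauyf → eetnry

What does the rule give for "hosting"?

ahlmbgz

The transformation: shift every letter 7 places backward in the alphabet (wrapping around).
On "hosting" that produces "ahlmbgz".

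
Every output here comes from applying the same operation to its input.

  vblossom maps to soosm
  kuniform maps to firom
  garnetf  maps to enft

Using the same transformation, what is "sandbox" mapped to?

In each case the input is transformed by: delete the first 3 characters, then swap each adjacent pair of characters (1↔2, 3↔4, ...).
Working it through for "sandbox": intermediate "dbox", final "bdxo".

bdxo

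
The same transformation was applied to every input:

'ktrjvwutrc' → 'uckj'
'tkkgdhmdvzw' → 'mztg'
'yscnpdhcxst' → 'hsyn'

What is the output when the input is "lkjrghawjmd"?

amlr

Each output is the input with this applied: keep one character in every 3, starting at position 1 (positions 1st, 4th, 7th, ...), then move the first 2 characters to the end (rotate left by 2).
"lkjrghawjmd" → "lram" → "amlr".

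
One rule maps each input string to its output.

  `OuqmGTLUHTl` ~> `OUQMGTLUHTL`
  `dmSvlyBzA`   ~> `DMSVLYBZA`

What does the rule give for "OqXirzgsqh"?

The rule is to convert every letter to uppercase.
On "OqXirzgsqh" that produces "OQXIRZGSQH".

OQXIRZGSQH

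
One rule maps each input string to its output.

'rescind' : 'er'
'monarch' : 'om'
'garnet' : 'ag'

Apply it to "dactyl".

Each output is the input with this applied: swap each adjacent pair of characters (1↔2, 3↔4, ...), then keep only the first 2 characters.
For "dactyl", step one produces "adtcly"; step two turns that into "ad".
(Check on "rescind": → "ercsnid" → "er" ✓)

ad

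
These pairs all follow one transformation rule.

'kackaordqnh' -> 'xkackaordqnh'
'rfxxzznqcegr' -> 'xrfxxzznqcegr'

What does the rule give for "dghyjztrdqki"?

xdghyjztrdqki

The transformation: prepend "x".
For "dghyjztrdqki" the result is "xdghyjztrdqki".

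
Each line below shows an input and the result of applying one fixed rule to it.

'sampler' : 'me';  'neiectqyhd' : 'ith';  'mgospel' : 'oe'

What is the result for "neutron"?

The pattern: keep one character in every 3, starting at position 3 (positions 3rd, 6th, 9th, ...).
"neutron" → "uo".

uo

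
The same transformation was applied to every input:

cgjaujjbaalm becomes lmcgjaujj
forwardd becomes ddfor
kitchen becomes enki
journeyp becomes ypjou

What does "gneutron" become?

Looking at the pairs, the operation is to move the last 2 characters to the front (rotate right by 2), then delete the last 3 characters.
For "gneutron", step one produces "ongneutr"; step two turns that into "ongne".

ongne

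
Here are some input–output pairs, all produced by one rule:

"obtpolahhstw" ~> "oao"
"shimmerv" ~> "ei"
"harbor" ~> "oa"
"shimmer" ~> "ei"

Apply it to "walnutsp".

What's happening: move the first 3 characters to the end (rotate left by 3), then keep only the vowels.
Doing the same to "walnutsp": "ua".

ua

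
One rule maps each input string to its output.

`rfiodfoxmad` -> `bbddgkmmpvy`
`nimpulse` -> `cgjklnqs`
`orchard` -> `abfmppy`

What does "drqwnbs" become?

In each case the input is transformed by: shift every letter 2 places backward in the alphabet (wrapping around), then sort the characters into alphabetical order.
"drqwnbs" → "blopquz".

blopquz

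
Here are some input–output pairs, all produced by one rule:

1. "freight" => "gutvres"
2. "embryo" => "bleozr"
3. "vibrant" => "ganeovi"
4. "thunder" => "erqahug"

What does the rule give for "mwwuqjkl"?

yxwdhjjz

What's happening: shift every letter 13 places forward in the alphabet (wrapping around) — i.e. ROT13, then reverse the string.
Applying both steps to "mwwuqjkl": "zjjhdwxy", then "yxwdhjjz".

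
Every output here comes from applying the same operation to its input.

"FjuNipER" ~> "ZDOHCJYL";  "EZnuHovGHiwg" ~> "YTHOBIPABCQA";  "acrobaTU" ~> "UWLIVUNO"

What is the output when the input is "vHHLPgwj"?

PBBFJAQD

Rule — shift every letter 6 places backward in the alphabet (wrapping around), then convert every letter to uppercase.
Starting from "vHHLPgwj": after the first operation, "pBBFJaqd"; after the second, "PBBFJAQD".
(Check on "acrobaTU": → "uwlivuNO" → "UWLIVUNO" ✓)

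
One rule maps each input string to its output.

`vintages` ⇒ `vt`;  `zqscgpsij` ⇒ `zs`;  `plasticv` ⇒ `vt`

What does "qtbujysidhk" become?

yu

What's happening: sort the characters into reverse alphabetical order, then keep only the first 2 characters.
Starting from "qtbujysidhk": after the first operation, "yutsqkjihdb"; after the second, "yu".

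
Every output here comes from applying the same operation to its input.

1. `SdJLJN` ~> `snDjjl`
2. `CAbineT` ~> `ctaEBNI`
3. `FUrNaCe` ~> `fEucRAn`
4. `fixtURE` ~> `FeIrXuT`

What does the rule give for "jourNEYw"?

JWOyUeRn

The rule is to take characters alternately from the front and the back (1st, last, 2nd, 2nd-last, ...), then flip the case of every letter.
Applying both steps to "jourNEYw": "jwoYuErN", then "JWOyUeRn".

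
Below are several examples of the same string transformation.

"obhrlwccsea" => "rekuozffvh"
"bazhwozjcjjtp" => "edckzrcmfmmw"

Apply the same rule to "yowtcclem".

The rule is to delete the last character, then shift every letter 3 places forward in the alphabet (wrapping around).
Starting from "yowtcclem": after the first operation, "yowtccle"; after the second, "brzwffoh".

brzwffoh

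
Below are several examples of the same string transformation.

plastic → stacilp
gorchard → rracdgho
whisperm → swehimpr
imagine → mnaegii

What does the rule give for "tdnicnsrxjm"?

Looking at the pairs, the operation is to sort the characters into alphabetical order, then move the last 2 characters to the front (rotate right by 2).
Applying both steps to "tdnicnsrxjm": "cdijmnnrstx", then "txcdijmnnrs".

txcdijmnnrs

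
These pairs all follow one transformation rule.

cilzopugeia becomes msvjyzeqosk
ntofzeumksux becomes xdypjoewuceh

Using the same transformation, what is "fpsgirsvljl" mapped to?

pzcqsbcfvtv

The pattern: shift every letter 10 places forward in the alphabet (wrapping around).
On "fpsgirsvljl" that produces "pzcqsbcfvtv".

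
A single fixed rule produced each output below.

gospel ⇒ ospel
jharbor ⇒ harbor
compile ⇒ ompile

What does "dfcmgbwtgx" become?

fcmgbwtgx

Each output is the input with this applied: delete the first character.
"dfcmgbwtgx" → "fcmgbwtgx".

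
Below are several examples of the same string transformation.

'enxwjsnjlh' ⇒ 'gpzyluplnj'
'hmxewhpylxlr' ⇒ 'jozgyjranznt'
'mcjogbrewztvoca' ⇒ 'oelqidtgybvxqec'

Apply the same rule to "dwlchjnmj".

Looking at the pairs, the operation is to shift every letter 2 places forward in the alphabet (wrapping around).
So "dwlchjnmj" becomes "fynejlpol".

fynejlpol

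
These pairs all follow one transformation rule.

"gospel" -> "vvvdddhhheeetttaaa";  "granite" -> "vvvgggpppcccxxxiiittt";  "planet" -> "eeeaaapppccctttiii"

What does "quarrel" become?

Rule — shift every letter 11 places backward in the alphabet (wrapping around), then repeat every character 3 times.
Applying both steps to "quarrel": "fjpggta", then "fffjjjpppggggggtttaaa".

fffjjjpppggggggtttaaa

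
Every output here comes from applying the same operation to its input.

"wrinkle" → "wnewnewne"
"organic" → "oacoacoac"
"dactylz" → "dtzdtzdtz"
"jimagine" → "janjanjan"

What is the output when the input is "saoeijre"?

serserser

Each output is the input with this applied: keep one character in every 3, starting at position 1 (positions 1st, 4th, 7th, ...), then write the whole string 3 times in a row.
For "saoeijre", step one produces "ser"; step two turns that into "serserser".
(Check on "organic": → "oac" → "oacoacoac" ✓)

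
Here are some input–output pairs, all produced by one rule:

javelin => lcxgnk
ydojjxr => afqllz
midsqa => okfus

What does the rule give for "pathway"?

In each case the input is transformed by: shift every letter 2 places forward in the alphabet (wrapping around), then delete the last character.
On "pathway": the first step gives "rcvjyca", and the second then gives "rcvjyc".

rcvjyc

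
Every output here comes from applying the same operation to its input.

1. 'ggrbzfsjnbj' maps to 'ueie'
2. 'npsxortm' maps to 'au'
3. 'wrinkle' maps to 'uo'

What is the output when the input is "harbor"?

ueu

The transformation: shift every letter 3 places forward in the alphabet (wrapping around), then keep only the vowels.
On "harbor": the first step gives "kdueru", and the second then gives "ueu".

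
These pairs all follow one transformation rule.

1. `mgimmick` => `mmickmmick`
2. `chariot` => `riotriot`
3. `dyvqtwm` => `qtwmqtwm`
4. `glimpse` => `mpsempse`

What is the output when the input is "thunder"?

ndernder

Looking at the pairs, the operation is to delete the first 3 characters, then write the whole string twice.
"thunder" → "ndernder".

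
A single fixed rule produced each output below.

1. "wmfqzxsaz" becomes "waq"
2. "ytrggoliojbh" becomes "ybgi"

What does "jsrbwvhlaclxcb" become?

Rule — take characters alternately from the front and the back (1st, last, 2nd, 2nd-last, ...), then keep one character in every 3, starting at position 1 (positions 1st, 4th, 7th, ...).
Applying both steps to "jsrbwvhlaclxcb": "jbscrxblwcvahl", then "jcbch".

jcbch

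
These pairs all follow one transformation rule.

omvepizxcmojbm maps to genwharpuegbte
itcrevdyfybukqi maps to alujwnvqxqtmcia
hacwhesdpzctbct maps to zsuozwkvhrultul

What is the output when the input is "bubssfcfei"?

tmtkkxuxwa

Each output is the input with this applied: shift every letter 8 places backward in the alphabet (wrapping around).
For "bubssfcfei" the result is "tmtkkxuxwa".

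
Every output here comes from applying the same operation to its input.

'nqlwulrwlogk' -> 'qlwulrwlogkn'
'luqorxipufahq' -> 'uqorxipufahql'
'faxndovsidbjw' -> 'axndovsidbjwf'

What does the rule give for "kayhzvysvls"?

ayhzvysvlsk

The rule is to move the first character to the end.
"kayhzvysvls" → "ayhzvysvlsk".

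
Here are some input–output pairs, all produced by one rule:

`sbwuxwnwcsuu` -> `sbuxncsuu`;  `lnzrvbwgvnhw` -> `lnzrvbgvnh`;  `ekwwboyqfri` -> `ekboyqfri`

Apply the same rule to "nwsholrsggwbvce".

nsholrsggbvce

Rule — remove every "w".
Doing the same to "nwsholrsggwbvce": "nsholrsggbvce".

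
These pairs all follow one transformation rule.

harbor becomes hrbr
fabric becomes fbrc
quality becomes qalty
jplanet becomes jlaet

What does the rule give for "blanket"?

The pattern: double every character, then keep one character in every 3, starting at position 2 (positions 2nd, 5th, 8th, ...).
"blanket" → "bbllaannkkeett" → "banet".

banet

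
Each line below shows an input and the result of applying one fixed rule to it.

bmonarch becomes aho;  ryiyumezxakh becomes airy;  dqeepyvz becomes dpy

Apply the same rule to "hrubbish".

The rule is to sort the characters into alphabetical order, then keep one character in every 3, starting at position 1 (positions 1st, 4th, 7th, ...).
"hrubbish" → "bbhhirsu" → "bhs".

bhs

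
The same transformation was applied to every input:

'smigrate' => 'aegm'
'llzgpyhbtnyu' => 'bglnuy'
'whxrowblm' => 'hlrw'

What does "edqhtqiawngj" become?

The transformation: keep every other character starting from the second (positions 2nd, 4th, 6th, ...), then sort the characters into alphabetical order.
On "edqhtqiawngj": the first step gives "dhqanj", and the second then gives "adhjnq".

adhjnq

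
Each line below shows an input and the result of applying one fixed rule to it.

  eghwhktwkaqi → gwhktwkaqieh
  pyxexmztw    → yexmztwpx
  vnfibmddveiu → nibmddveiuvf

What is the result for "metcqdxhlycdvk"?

ecqdxhlycdvkmt

The transformation: move the first 2 characters to the end (rotate left by 2), then swap the first and last characters.
Working it through for "metcqdxhlycdvk": intermediate "tcqdxhlycdvkme", final "ecqdxhlycdvkmt".
(Check on "vnfibmddveiu": → "fibmddveiuvn" → "nibmddveiuvf" ✓)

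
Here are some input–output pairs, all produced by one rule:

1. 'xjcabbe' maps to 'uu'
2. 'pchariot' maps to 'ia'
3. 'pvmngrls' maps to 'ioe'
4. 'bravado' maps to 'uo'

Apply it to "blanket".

ue

Rule — shift every letter 7 places backward in the alphabet (wrapping around), then keep only the vowels.
"blanket" → "uetgdxm" → "ue".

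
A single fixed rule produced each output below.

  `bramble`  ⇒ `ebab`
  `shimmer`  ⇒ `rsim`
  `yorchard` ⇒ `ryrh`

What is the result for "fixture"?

What's happening: keep every other character starting from the first (positions 1st, 3rd, 5th, ...), then move the last character to the front.
Applying both steps to "fixture": "fxue", then "efxu".

efxu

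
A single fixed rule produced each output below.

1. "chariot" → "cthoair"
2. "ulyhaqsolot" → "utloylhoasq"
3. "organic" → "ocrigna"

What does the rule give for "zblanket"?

What's happening: take characters alternately from the front and the back (1st, last, 2nd, 2nd-last, ...).
So "zblanket" becomes "ztbelkan".

ztbelkan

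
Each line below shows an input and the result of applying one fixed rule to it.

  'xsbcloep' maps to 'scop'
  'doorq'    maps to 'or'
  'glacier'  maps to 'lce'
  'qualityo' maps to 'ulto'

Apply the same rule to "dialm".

The transformation: keep every other character starting from the second (positions 2nd, 4th, 6th, ...).
So "dialm" becomes "il".

il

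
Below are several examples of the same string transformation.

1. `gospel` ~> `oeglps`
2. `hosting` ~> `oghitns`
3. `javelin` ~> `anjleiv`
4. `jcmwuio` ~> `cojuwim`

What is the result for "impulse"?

What's happening: swap each adjacent pair of characters (1↔2, 3↔4, ...), then take characters alternately from the front and the back (1st, last, 2nd, 2nd-last, ...).
For "impulse" the result is "meilusp".

meilusp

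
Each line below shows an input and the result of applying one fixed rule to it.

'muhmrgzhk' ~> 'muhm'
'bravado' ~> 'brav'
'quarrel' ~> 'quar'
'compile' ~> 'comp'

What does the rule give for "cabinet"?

cabi

The pattern: keep only the first 4 characters.
On "cabinet" that produces "cabi".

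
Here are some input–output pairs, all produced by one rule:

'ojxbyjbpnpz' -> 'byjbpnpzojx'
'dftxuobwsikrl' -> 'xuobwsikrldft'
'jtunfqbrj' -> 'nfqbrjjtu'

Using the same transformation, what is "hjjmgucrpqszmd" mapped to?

The transformation: move the first 3 characters to the end (rotate left by 3).
On "hjjmgucrpqszmd" that produces "mgucrpqszmdhjj".

mgucrpqszmdhjj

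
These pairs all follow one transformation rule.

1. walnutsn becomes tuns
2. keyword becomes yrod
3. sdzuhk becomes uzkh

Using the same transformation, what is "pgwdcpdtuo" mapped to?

tdou

What's happening: swap each adjacent pair of characters (1↔2, 3↔4, ...), then keep only the last 4 characters.
Applying both steps to "pgwdcpdtuo": "gpdwpctdou", then "tdou".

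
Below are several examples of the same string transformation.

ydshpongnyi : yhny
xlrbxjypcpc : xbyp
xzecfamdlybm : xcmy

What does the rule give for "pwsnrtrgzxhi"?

pnrx

Rule — keep one character in every 3, starting at position 1 (positions 1st, 4th, 7th, ...).
"pwsnrtrgzxhi" → "pnrx".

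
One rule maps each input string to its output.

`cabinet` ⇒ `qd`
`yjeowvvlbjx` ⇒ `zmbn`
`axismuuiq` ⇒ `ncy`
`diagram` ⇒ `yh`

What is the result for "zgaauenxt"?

What's happening: keep one character in every 3, starting at position 2 (positions 2nd, 5th, 8th, ...), then shift every letter 10 places backward in the alphabet (wrapping around).
On "zgaauenxt": the first step gives "gux", and the second then gives "wkn".

wkn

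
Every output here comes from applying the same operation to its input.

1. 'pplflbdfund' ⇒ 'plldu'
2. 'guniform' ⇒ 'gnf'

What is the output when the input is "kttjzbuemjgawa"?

ktzumg

Rule — keep every other character starting from the first (positions 1st, 3rd, 5th, ...), then delete the last character.
Working it through for "kttjzbuemjgawa": intermediate "ktzumgw", final "ktzumg".
(Check on "guniform": → "gnfr" → "gnf" ✓)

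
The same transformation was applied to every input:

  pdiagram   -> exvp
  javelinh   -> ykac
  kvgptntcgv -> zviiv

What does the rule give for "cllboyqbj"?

radfy

Rule — shift every letter 11 places backward in the alphabet (wrapping around), then keep every other character starting from the first (positions 1st, 3rd, 5th, ...).
On "cllboyqbj": the first step gives "raaqdnfqy", and the second then gives "radfy".
(Check on "javelinh": → "ypktaxcw" → "ykac" ✓)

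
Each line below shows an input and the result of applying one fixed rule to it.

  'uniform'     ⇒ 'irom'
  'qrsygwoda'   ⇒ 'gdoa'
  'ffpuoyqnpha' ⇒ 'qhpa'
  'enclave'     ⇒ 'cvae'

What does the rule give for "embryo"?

The transformation: swap each adjacent pair of characters (1↔2, 3↔4, ...), then keep only the last 4 characters.
For "embryo", step one produces "merboy"; step two turns that into "rboy".

rboy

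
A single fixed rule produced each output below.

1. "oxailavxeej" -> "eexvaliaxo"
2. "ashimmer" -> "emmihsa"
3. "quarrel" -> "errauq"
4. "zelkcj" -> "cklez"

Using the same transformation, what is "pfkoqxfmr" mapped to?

mfxqokfp

What's happening: delete the last character, then reverse the string.
Starting from "pfkoqxfmr": after the first operation, "pfkoqxfm"; after the second, "mfxqokfp".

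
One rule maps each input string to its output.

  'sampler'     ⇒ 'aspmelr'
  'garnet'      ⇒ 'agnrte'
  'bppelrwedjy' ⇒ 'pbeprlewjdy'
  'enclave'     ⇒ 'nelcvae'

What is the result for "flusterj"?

lfsuetjr

Each output is the input with this applied: swap each adjacent pair of characters (1↔2, 3↔4, ...).
"flusterj" → "lfsuetjr".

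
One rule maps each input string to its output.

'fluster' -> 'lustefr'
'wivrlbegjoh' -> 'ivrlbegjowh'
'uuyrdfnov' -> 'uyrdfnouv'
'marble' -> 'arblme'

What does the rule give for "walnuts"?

alnutws

The rule is to swap the first and last characters, then move the first character to the end.
Working it through for "walnuts": intermediate "salnutw", final "alnutws".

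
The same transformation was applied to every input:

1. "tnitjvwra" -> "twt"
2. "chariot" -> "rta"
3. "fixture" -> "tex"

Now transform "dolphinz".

The rule is to move the first 3 characters to the end (rotate left by 3), then keep one character in every 3, starting at position 1 (positions 1st, 4th, 7th, ...).
So "dolphinz" becomes "pno".

pno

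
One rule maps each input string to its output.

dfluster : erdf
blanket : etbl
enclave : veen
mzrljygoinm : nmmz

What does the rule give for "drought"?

Looking at the pairs, the operation is to move the last 2 characters to the front (rotate right by 2), then keep only the first 4 characters.
Working it through for "drought": intermediate "htdroug", final "htdr".

htdr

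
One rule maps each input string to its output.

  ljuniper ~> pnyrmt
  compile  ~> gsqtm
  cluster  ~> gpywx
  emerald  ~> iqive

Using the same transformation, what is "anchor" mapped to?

The transformation: delete the last 2 characters, then shift every letter 4 places forward in the alphabet (wrapping around).
For "anchor", step one produces "anch"; step two turns that into "ergl".

ergl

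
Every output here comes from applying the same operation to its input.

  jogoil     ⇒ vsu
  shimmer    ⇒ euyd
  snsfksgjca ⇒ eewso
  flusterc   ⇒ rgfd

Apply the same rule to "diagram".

pmdy

What's happening: shift every letter 12 places forward in the alphabet (wrapping around), then keep every other character starting from the first (positions 1st, 3rd, 5th, ...).
Starting from "diagram": after the first operation, "pumsdmy"; after the second, "pmdy".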